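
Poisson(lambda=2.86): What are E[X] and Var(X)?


E[X] = Var(X) = lambda = 2.86

2.86, 2.86


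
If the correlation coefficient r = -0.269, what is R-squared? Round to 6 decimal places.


R^2 = r^2 = (-0.269)^2 = 0.072361

0.072361


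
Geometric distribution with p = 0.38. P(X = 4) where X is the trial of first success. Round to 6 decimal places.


P = (1-p)^(k-1) * p
(1-p)^(k-1) = 0.62^3 = 0.238328
P = 0.238328 * 0.38 = 0.09056464

0.090565


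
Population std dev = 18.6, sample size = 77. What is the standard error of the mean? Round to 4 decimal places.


SE = sigma / sqrt(n)
sqrt(77) ≈ 8.774964
SE = 18.6 / 8.774964 ≈ 2.119667

2.1197


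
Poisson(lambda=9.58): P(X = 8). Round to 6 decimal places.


P = e^(-lam) * lam^k / k!
e^(-9.58) ≈ 0.00006909695
lam^k = 9.58^8 ≈ 70945372.386926
k! = 8! = 40320
P = 0.00006909695 * 70945372.386926 / 40320 ≈ 0.121580

0.121580


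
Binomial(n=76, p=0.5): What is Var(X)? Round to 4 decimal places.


Var = n*p*(1-p) = 76 * 0.5 * 0.5 = 19

19.0000


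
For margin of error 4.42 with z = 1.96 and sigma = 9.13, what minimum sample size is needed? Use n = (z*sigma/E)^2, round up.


z*sigma/E = 1.96 * 9.13 / 4.42 ≈ 4.048597
(z*sigma/E)^2 ≈ 16.391140
round up: n = 17

17


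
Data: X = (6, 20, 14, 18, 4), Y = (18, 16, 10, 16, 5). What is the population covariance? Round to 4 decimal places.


Cov = (1/n)*sum((xi-xbar)(yi-ybar))
n = 5, xbar = 62/5 = 12.4, ybar = 65/5 = 13
sum((xi-xbar)(yi-ybar)) = 70
Cov = 70 / 5 = 14

14.0000


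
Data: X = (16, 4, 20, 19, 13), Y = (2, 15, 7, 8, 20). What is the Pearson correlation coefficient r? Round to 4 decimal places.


r = sum((xi-xbar)(yi-ybar)) / sqrt(sum((xi-xbar)^2) * sum((yi-ybar)^2))
n = 5, xbar = 72/5 = 14.4, ybar = 52/5 = 10.4
Sxy = sum((xi-xbar)(yi-ybar)) = -104.8
Sxx = sum((xi-xbar)^2) = 165.2
Syy = sum((yi-ybar)^2) = 201.2
sqrt(Sxx*Syy) ≈ 182.313576
r = Sxy / sqrt(Sxx*Syy) = -104.8 / 182.313576 ≈ -0.574834

-0.5748


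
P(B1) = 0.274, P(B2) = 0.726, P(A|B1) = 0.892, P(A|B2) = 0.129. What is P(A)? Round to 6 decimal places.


P(A) = P(A|B1)*P(B1) + P(A|B2)*P(B2)
P(A|B1)*P(B1) = 0.892 * 0.274 = 0.244408
P(A|B2)*P(B2) = 0.129 * 0.726 = 0.093654
P(A) = 0.244408 + 0.093654 = 0.338062

0.338062


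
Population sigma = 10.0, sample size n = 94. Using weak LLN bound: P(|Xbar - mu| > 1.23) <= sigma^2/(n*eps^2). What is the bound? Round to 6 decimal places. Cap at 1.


bound = min(1, sigma^2/(n*eps^2))
sigma^2 = 10.0^2 = 100
n*eps^2 = 94 * 1.23^2 = 94 * 1.5129 = 142.2126
sigma^2/(n*eps^2) = 100 / 142.2126 ≈ 0.70317257

0.703173


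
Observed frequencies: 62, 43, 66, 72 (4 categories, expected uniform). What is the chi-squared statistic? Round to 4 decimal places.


chi2 = sum((O-E)^2/E), E = total/4
total = 243, E = 243/4 = 60.75
(62 - 60.75)^2 / 60.75 = 1.5625 / 60.75 = 25/972 ≈ 0.025720
(43 - 60.75)^2 / 60.75 = 315.0625 / 60.75 = 5041/972 ≈ 5.186214
(66 - 60.75)^2 / 60.75 = 27.5625 / 60.75 = 49/108 ≈ 0.453704
(72 - 60.75)^2 / 60.75 = 126.5625 / 60.75 = 25/12 ≈ 2.083333
chi2 = 1883/243 ≈ 7.748971

7.7490


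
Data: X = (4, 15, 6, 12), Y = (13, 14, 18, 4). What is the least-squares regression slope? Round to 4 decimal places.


b = sum((xi-xbar)(yi-ybar)) / sum((xi-xbar)^2)
n = 4, xbar = 37/4 = 9.25, ybar = 49/4 = 12.25
Sxy = sum((xi-xbar)(yi-ybar)) = -35.25
Sxx = sum((xi-xbar)^2) = 78.75
b = Sxy / Sxx = -47/105 ≈ -0.447619

-0.4476


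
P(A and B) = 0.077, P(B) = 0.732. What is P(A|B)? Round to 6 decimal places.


P(A|B) = P(A and B) / P(B) = 0.077 / 0.732 = 77/732 ≈ 0.10519126

0.105191


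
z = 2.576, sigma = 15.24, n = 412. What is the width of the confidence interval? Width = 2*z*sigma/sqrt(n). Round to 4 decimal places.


width = 2*z*sigma/sqrt(n)
2*z*sigma = 2 * 2.576 * 15.24 = 78.51648
sqrt(412) ≈ 20.297783
width = 78.51648 / 20.297783 ≈ 3.868229

3.8682


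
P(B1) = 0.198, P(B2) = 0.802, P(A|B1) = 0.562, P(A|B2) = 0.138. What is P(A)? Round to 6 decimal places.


P(A) = P(A|B1)*P(B1) + P(A|B2)*P(B2)
P(A|B1)*P(B1) = 0.562 * 0.198 = 0.111276
P(A|B2)*P(B2) = 0.138 * 0.802 = 0.110676
P(A) = 0.111276 + 0.110676 = 0.221952

0.221952


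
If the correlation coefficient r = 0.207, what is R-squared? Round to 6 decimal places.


R^2 = r^2 = (0.207)^2 = 0.042849

0.042849


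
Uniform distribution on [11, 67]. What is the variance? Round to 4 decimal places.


Var = (b-a)^2 / 12
(b-a)^2 = (67 - 11)^2 = 3136
Var = 3136/12 ≈ 261.333333

261.3333


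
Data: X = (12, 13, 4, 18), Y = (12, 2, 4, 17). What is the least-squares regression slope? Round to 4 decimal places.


b = sum((xi-xbar)(yi-ybar)) / sum((xi-xbar)^2)
n = 4, xbar = 47/4 = 11.75, ybar = 35/4 = 8.75
Sxy = sum((xi-xbar)(yi-ybar)) = 80.75
Sxx = sum((xi-xbar)^2) = 100.75
b = Sxy / Sxx = 323/403 ≈ 0.801489

0.8015


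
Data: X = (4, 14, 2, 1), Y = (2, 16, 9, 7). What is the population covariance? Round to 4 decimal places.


Cov = (1/n)*sum((xi-xbar)(yi-ybar))
n = 4, xbar = 21/4 = 5.25, ybar = 34/4 = 8.5
sum((xi-xbar)(yi-ybar)) = 78.5
Cov = 78.5 / 4 = 19.625

19.6250


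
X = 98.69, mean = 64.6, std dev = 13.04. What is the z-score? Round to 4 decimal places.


z = (X - mu) / sigma
X - mu = 98.69 - 64.6 = 34.09
z = 34.09 / 13.04 = 3409/1304 ≈ 2.614264

2.6143


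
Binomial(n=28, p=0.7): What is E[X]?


E[X] = n*p = 28 * 0.7 = 19.6

19.6


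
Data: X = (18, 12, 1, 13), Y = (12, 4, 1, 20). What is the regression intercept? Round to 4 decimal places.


a = ybar - b*xbar, where b = sum((xi-xbar)(yi-ybar)) / sum((xi-xbar)^2)
n = 4, xbar = 44/4 = 11, ybar = 37/4 = 9.25
Sxy = sum((xi-xbar)(yi-ybar)) = 118
Sxx = sum((xi-xbar)^2) = 154
b = Sxy / Sxx = 59/77 ≈ 0.766234
a = 9.25 - 0.766234 * 11 = 23/28 ≈ 0.821429

0.8214


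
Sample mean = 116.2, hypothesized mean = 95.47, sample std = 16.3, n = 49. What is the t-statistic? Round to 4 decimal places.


t = (xbar - mu0) / (s/sqrt(n))
xbar - mu0 = 116.2 - 95.47 = 20.73
sqrt(49) = 7
s/sqrt(n) = 16.3 / 7 = 163/70 ≈ 2.32857143
t = 20.73 / 2.32857143 = 14511/1630 ≈ 8.902454

8.9025


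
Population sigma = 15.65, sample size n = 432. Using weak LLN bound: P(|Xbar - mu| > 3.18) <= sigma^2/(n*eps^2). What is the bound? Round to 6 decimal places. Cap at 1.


bound = min(1, sigma^2/(n*eps^2))
sigma^2 = 15.65^2 = 244.9225
n*eps^2 = 432 * 3.18^2 = 432 * 10.1124 = 4368.5568
sigma^2/(n*eps^2) = 244.9225 / 4368.5568 ≈ 0.05606485

0.056065


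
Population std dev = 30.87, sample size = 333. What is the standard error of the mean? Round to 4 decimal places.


SE = sigma / sqrt(n)
sqrt(333) ≈ 18.248288
SE = 30.87 / 18.248288 ≈ 1.691666

1.6917


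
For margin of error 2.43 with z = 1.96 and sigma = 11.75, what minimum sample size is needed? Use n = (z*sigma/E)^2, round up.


z*sigma/E = 1.96 * 11.75 / 2.43 = 2303/243 ≈ 9.477366
(z*sigma/E)^2 ≈ 89.820471
round up: n = 90

90


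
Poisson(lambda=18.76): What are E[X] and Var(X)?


E[X] = Var(X) = lambda = 18.76

18.76, 18.76


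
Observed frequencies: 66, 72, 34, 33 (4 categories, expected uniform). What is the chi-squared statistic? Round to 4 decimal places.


chi2 = sum((O-E)^2/E), E = total/4
total = 205, E = 205/4 = 51.25
(66 - 51.25)^2 / 51.25 = 217.5625 / 51.25 = 3481/820 ≈ 4.245122
(72 - 51.25)^2 / 51.25 = 430.5625 / 51.25 = 6889/820 ≈ 8.401220
(34 - 51.25)^2 / 51.25 = 297.5625 / 51.25 = 4761/820 ≈ 5.806098
(33 - 51.25)^2 / 51.25 = 333.0625 / 51.25 = 5329/820 ≈ 6.498780
chi2 = 1023/41 ≈ 24.951220

24.9512


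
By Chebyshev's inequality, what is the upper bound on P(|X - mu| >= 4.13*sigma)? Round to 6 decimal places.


P <= 1/k^2
k^2 = 4.13^2 = 17.0569
1/k^2 = 1 / 17.0569 ≈ 0.05862730

0.058627


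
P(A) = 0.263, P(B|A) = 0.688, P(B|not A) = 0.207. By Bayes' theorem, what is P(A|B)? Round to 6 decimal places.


P(A|B) = P(B|A)*P(A) / P(B), P(B) = P(B|A)*P(A) + P(B|not A)*P(not A)
P(B|A)*P(A) = 0.688 * 0.263 = 0.180944
P(B|not A)*P(not A) = 0.207 * 0.737 = 0.152559
P(B) = 0.180944 + 0.152559 = 0.333503
P(A|B) = 0.180944 / 0.333503 ≈ 0.54255584

0.542556


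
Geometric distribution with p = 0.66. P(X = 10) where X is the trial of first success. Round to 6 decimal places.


P = (1-p)^(k-1) * p
(1-p)^(k-1) = 0.34^9 ≈ 0.00006071699
P = 0.00006071699 * 0.66 ≈ 0.00004007322

0.000040


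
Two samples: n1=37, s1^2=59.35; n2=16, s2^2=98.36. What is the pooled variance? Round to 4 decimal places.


sp^2 = ((n1-1)*s1^2 + (n2-1)*s2^2)/(n1+n2-2)
(n1-1)*s1^2 = 36 * 59.35 = 2136.6
(n2-1)*s2^2 = 15 * 98.36 = 1475.4
numerator = 2136.6 + 1475.4 = 3612
n1+n2-2 = 51
sp^2 = 3612 / 51 = 1204/17 ≈ 70.823529

70.8235


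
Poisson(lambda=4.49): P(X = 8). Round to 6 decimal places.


P = e^(-lam) * lam^k / k!
e^(-4.49) ≈ 0.01122064
lam^k = 4.49^8 ≈ 165185.045776
k! = 8! = 40320
P = 0.01122064 * 165185.045776 / 40320 ≈ 0.045969

0.045969


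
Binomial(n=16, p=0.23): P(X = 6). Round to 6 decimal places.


P = C(n,k) * p^k * (1-p)^(n-k)
C(16,6) = 8008
p^k = 0.23^6 ≈ 0.0001480359
(1-p)^(n-k) = 0.77^10 ≈ 0.07326680
P = 8008 * 0.0001480359 * 0.07326680 ≈ 0.086856

0.086856


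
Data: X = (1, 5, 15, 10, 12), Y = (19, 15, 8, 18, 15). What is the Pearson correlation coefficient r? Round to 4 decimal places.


r = sum((xi-xbar)(yi-ybar)) / sqrt(sum((xi-xbar)^2) * sum((yi-ybar)^2))
n = 5, xbar = 43/5 = 8.6, ybar = 75/5 = 15
Sxy = sum((xi-xbar)(yi-ybar)) = -71
Sxx = sum((xi-xbar)^2) = 125.2
Syy = sum((yi-ybar)^2) = 74
sqrt(Sxx*Syy) ≈ 96.253831
r = Sxy / sqrt(Sxx*Syy) = -71 / 96.253831 ≈ -0.737633

-0.7376


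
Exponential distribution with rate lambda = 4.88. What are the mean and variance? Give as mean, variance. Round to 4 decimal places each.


mean = 1/lam, var = 1/lam^2
mean = 1 / 4.88 = 25/122 ≈ 0.204918
lam^2 = 4.88^2 = 23.8144
var = 1 / 23.8144 ≈ 0.041991

0.2049, 0.0420


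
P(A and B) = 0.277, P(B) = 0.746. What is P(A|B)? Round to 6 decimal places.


P(A|B) = P(A and B) / P(B) = 0.277 / 0.746 = 277/746 ≈ 0.37131367

0.371314


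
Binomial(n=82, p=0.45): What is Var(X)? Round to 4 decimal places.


Var = n*p*(1-p) = 82 * 0.45 * 0.55 = 20.295

20.2950


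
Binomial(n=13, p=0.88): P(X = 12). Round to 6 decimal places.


P = C(n,k) * p^k * (1-p)^(n-k)
C(13,12) = 13
p^k = 0.88^12 ≈ 0.2156712
(1-p)^(n-k) = 0.12^1 = 0.12
P = 13 * 0.2156712 * 0.12 ≈ 0.336447

0.336447


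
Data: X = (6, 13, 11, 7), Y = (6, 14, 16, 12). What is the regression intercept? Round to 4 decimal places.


a = ybar - b*xbar, where b = sum((xi-xbar)(yi-ybar)) / sum((xi-xbar)^2)
n = 4, xbar = 37/4 = 9.25, ybar = 48/4 = 12
Sxy = sum((xi-xbar)(yi-ybar)) = 34
Sxx = sum((xi-xbar)^2) = 32.75
b = Sxy / Sxx = 136/131 ≈ 1.038168
a = 12 - 1.038168 * 9.25 = 314/131 ≈ 2.396947

2.3969


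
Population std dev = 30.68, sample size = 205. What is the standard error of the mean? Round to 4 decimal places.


SE = sigma / sqrt(n)
sqrt(205) ≈ 14.317821
SE = 30.68 / 14.317821 ≈ 2.142784

2.1428


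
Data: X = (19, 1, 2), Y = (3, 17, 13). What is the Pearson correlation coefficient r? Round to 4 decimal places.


r = sum((xi-xbar)(yi-ybar)) / sqrt(sum((xi-xbar)^2) * sum((yi-ybar)^2))
n = 3, xbar = 22/3 ≈ 7.333333, ybar = 33/3 = 11
Sxy = sum((xi-xbar)(yi-ybar)) = -142
Sxx = sum((xi-xbar)^2) = 614/3 ≈ 204.666667
Syy = sum((yi-ybar)^2) = 104
sqrt(Sxx*Syy) ≈ 145.894939
r = Sxy / sqrt(Sxx*Syy) = -142 / 145.894939 ≈ -0.973303

-0.9733


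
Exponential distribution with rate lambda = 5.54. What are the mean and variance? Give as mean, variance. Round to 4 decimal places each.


mean = 1/lam, var = 1/lam^2
mean = 1 / 5.54 = 50/277 ≈ 0.180505
lam^2 = 5.54^2 = 30.6916
var = 1 / 30.6916 ≈ 0.032582

0.1805, 0.0326


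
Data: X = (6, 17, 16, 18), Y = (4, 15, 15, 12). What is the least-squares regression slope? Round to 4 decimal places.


b = sum((xi-xbar)(yi-ybar)) / sum((xi-xbar)^2)
n = 4, xbar = 57/4 = 14.25, ybar = 46/4 = 11.5
Sxy = sum((xi-xbar)(yi-ybar)) = 79.5
Sxx = sum((xi-xbar)^2) = 92.75
b = Sxy / Sxx = 6/7 ≈ 0.857143

0.8571


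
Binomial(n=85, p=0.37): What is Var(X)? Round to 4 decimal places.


Var = n*p*(1-p) = 85 * 0.37 * 0.63 = 19.8135

19.8135


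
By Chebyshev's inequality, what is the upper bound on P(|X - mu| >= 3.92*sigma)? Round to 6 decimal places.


P <= 1/k^2
k^2 = 3.92^2 = 15.3664
1/k^2 = 1 / 15.3664 = 625/9604 ≈ 0.06507705

0.065077


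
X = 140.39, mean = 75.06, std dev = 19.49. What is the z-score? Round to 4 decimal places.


z = (X - mu) / sigma
X - mu = 140.39 - 75.06 = 65.33
z = 65.33 / 19.49 = 6533/1949 ≈ 3.351975

3.3520


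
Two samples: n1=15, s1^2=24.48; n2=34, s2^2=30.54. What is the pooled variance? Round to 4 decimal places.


sp^2 = ((n1-1)*s1^2 + (n2-1)*s2^2)/(n1+n2-2)
(n1-1)*s1^2 = 14 * 24.48 = 342.72
(n2-1)*s2^2 = 33 * 30.54 = 1007.82
numerator = 342.72 + 1007.82 = 1350.54
n1+n2-2 = 47
sp^2 = 1350.54 / 47 = 67527/2350 ≈ 28.734894

28.7349


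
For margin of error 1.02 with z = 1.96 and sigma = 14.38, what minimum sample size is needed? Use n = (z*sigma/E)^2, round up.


z*sigma/E = 1.96 * 14.38 / 1.02 = 35231/1275 ≈ 27.632157
(z*sigma/E)^2 ≈ 763.536093
round up: n = 764

764


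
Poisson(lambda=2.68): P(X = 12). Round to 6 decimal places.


P = e^(-lam) * lam^k / k!
e^(-2.68) ≈ 0.06856315
lam^k = 2.68^12 ≈ 137283.242530
k! = 12! = 479001600
P = 0.06856315 * 137283.242530 / 479001600 ≈ 0.000020

0.000020


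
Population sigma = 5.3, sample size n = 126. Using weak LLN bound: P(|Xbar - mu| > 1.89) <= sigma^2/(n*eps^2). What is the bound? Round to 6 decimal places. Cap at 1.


bound = min(1, sigma^2/(n*eps^2))
sigma^2 = 5.3^2 = 28.09
n*eps^2 = 126 * 1.89^2 = 126 * 3.5721 = 450.0846
sigma^2/(n*eps^2) = 28.09 / 450.0846 ≈ 0.06241049

0.062410


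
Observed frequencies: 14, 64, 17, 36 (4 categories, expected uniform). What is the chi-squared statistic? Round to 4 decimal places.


chi2 = sum((O-E)^2/E), E = total/4
total = 131, E = 131/4 = 32.75
(14 - 32.75)^2 / 32.75 = 351.5625 / 32.75 = 5625/524 ≈ 10.734733
(64 - 32.75)^2 / 32.75 = 976.5625 / 32.75 = 15625/524 ≈ 29.818702
(17 - 32.75)^2 / 32.75 = 248.0625 / 32.75 = 3969/524 ≈ 7.574427
(36 - 32.75)^2 / 32.75 = 10.5625 / 32.75 = 169/524 ≈ 0.322519
chi2 = 6347/131 ≈ 48.450382

48.4504


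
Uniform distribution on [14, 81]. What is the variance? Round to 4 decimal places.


Var = (b-a)^2 / 12
(b-a)^2 = (81 - 14)^2 = 4489
Var = 4489/12 ≈ 374.083333

374.0833


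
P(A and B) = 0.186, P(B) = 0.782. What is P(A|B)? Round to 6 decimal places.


P(A|B) = P(A and B) / P(B) = 0.186 / 0.782 = 93/391 ≈ 0.23785166

0.237852


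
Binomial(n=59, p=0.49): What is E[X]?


E[X] = n*p = 59 * 0.49 = 28.91

28.91


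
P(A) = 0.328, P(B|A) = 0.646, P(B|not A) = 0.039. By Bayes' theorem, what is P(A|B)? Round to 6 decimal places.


P(A|B) = P(B|A)*P(A) / P(B), P(B) = P(B|A)*P(A) + P(B|not A)*P(not A)
P(B|A)*P(A) = 0.646 * 0.328 = 0.211888
P(B|not A)*P(not A) = 0.039 * 0.672 = 0.026208
P(B) = 0.211888 + 0.026208 = 0.238096
P(A|B) = 0.211888 / 0.238096 ≈ 0.88992675

0.889927


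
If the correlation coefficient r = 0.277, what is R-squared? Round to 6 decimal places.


R^2 = r^2 = (0.277)^2 = 0.076729

0.076729


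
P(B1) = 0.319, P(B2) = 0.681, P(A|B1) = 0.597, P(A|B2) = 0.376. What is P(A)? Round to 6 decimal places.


P(A) = P(A|B1)*P(B1) + P(A|B2)*P(B2)
P(A|B1)*P(B1) = 0.597 * 0.319 = 0.190443
P(A|B2)*P(B2) = 0.376 * 0.681 = 0.256056
P(A) = 0.190443 + 0.256056 = 0.446499

0.446499


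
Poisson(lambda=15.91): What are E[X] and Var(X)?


E[X] = Var(X) = lambda = 15.91

15.91, 15.91


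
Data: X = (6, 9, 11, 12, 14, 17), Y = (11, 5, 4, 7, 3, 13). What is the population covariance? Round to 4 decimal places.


Cov = (1/n)*sum((xi-xbar)(yi-ybar))
n = 6, xbar = 69/6 = 11.5, ybar = 43/6 ≈ 7.166667
sum((xi-xbar)(yi-ybar)) = 7.5
Cov = 7.5 / 6 = 1.25

1.2500


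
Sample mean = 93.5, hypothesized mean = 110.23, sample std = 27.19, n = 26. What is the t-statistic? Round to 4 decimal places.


t = (xbar - mu0) / (s/sqrt(n))
xbar - mu0 = 93.5 - 110.23 = -16.73
sqrt(26) ≈ 5.09901951
s/sqrt(n) = 27.19 / 5.09901951 ≈ 5.33239771
t = -16.73 / 5.33239771 ≈ -3.137425

-3.1374


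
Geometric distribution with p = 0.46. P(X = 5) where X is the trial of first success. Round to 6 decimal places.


P = (1-p)^(k-1) * p
(1-p)^(k-1) = 0.54^4 = 0.08503056
P = 0.08503056 * 0.46 ≈ 0.03911406

0.039114


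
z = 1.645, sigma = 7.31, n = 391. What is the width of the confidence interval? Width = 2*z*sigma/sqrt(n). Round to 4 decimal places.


width = 2*z*sigma/sqrt(n)
2*z*sigma = 2 * 1.645 * 7.31 = 24.0499
sqrt(391) ≈ 19.773720
width = 24.0499 / 19.773720 ≈ 1.216256

1.2163


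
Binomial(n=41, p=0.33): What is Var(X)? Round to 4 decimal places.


Var = n*p*(1-p) = 41 * 0.33 * 0.67 = 9.0651

9.0651


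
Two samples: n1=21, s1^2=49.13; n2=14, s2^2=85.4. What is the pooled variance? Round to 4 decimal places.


sp^2 = ((n1-1)*s1^2 + (n2-1)*s2^2)/(n1+n2-2)
(n1-1)*s1^2 = 20 * 49.13 = 982.6
(n2-1)*s2^2 = 13 * 85.4 = 1110.2
numerator = 982.6 + 1110.2 = 2092.8
n1+n2-2 = 33
sp^2 = 2092.8 / 33 = 3488/55 ≈ 63.418182

63.4182


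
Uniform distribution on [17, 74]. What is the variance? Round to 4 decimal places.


Var = (b-a)^2 / 12
(b-a)^2 = (74 - 17)^2 = 3249
Var = 3249/12 = 270.75

270.7500


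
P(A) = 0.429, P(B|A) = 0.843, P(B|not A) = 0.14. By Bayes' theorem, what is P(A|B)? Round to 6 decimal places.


P(A|B) = P(B|A)*P(A) / P(B), P(B) = P(B|A)*P(A) + P(B|not A)*P(not A)
P(B|A)*P(A) = 0.843 * 0.429 = 0.361647
P(B|not A)*P(not A) = 0.14 * 0.571 = 0.07994
P(B) = 0.361647 + 0.07994 = 0.441587
P(A|B) = 0.361647 / 0.441587 ≈ 0.81897112

0.818971


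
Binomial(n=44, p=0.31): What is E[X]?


E[X] = n*p = 44 * 0.31 = 13.64

13.64


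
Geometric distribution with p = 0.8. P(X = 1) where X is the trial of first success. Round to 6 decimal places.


P = (1-p)^(k-1) * p
(1-p)^(k-1) = 0.2^0 = 1
P = 1 * 0.8 = 0.8

0.800000


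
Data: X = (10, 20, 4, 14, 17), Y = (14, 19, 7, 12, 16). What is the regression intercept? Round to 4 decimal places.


a = ybar - b*xbar, where b = sum((xi-xbar)(yi-ybar)) / sum((xi-xbar)^2)
n = 5, xbar = 65/5 = 13, ybar = 68/5 = 13.6
Sxy = sum((xi-xbar)(yi-ybar)) = 104
Sxx = sum((xi-xbar)^2) = 156
b = Sxy / Sxx = 2/3 ≈ 0.666667
a = 13.6 - 0.666667 * 13 = 74/15 ≈ 4.933333

4.9333


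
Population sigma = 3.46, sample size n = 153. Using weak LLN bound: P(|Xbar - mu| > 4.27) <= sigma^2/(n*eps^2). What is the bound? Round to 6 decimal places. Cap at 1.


bound = min(1, sigma^2/(n*eps^2))
sigma^2 = 3.46^2 = 11.9716
n*eps^2 = 153 * 4.27^2 = 153 * 18.2329 = 2789.6337
sigma^2/(n*eps^2) = 11.9716 / 2789.6337 ≈ 0.00429146

0.004291


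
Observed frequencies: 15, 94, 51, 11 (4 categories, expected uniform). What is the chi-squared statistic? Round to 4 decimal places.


chi2 = sum((O-E)^2/E), E = total/4
total = 171, E = 171/4 = 42.75
(15 - 42.75)^2 / 42.75 = 770.0625 / 42.75 = 1369/76 ≈ 18.013158
(94 - 42.75)^2 / 42.75 = 2626.5625 / 42.75 = 42025/684 ≈ 61.440058
(51 - 42.75)^2 / 42.75 = 68.0625 / 42.75 = 121/76 ≈ 1.592105
(11 - 42.75)^2 / 42.75 = 1008.0625 / 42.75 = 16129/684 ≈ 23.580409
chi2 = 17891/171 ≈ 104.625731

104.6257


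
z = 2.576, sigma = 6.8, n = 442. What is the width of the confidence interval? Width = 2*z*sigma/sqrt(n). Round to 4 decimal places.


width = 2*z*sigma/sqrt(n)
2*z*sigma = 2 * 2.576 * 6.8 = 35.0336
sqrt(442) ≈ 21.023796
width = 35.0336 / 21.023796 ≈ 1.666378

1.6664


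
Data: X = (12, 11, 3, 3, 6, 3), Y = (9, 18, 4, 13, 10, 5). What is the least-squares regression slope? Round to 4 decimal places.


b = sum((xi-xbar)(yi-ybar)) / sum((xi-xbar)^2)
n = 6, xbar = 38/6 = 19/3 ≈ 6.333333, ybar = 59/6 ≈ 9.833333
Sxy = sum((xi-xbar)(yi-ybar)) = 175/3 ≈ 58.333333
Sxx = sum((xi-xbar)^2) = 262/3 ≈ 87.333333
b = Sxy / Sxx = 175/262 ≈ 0.667939

0.6679


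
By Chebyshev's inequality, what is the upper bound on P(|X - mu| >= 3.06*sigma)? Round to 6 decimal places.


P <= 1/k^2
k^2 = 3.06^2 = 9.3636
1/k^2 = 1 / 9.3636 ≈ 0.10679653

0.106797


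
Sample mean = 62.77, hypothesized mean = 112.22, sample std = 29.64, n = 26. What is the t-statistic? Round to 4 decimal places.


t = (xbar - mu0) / (s/sqrt(n))
xbar - mu0 = 62.77 - 112.22 = -49.45
sqrt(26) ≈ 5.09901951
s/sqrt(n) = 29.64 / 5.09901951 ≈ 5.81288225
t = -49.45 / 5.81288225 ≈ -8.506967

-8.5070


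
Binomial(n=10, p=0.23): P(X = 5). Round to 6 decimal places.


P = C(n,k) * p^k * (1-p)^(n-k)
C(10,5) = 252
p^k = 0.23^5 = 0.0006436343
(1-p)^(n-k) = 0.77^5 ≈ 0.2706784
P = 252 * 0.0006436343 * 0.2706784 ≈ 0.043903

0.043903


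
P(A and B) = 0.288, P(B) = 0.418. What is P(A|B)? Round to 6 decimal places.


P(A|B) = P(A and B) / P(B) = 0.288 / 0.418 = 144/209 ≈ 0.68899522

0.688995


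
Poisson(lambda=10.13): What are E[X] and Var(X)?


E[X] = Var(X) = lambda = 10.13

10.13, 10.13


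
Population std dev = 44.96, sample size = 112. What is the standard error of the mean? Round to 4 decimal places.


SE = sigma / sqrt(n)
sqrt(112) ≈ 10.583005
SE = 44.96 / 10.583005 ≈ 4.248321

4.2483


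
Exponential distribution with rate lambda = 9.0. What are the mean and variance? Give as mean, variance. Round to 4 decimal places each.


mean = 1/lam, var = 1/lam^2
mean = 1 / 9.0 = 1/9 ≈ 0.111111
lam^2 = 9.0^2 = 81
var = 1 / 81 = 1/81 ≈ 0.012346

0.1111, 0.0123


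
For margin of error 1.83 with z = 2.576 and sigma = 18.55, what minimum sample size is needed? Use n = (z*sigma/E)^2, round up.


z*sigma/E = 2.576 * 18.55 / 1.83 = 119462/4575 ≈ 26.111913
(z*sigma/E)^2 ≈ 681.831978
round up: n = 682

682


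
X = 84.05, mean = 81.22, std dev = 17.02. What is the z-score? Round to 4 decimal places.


z = (X - mu) / sigma
X - mu = 84.05 - 81.22 = 2.83
z = 2.83 / 17.02 = 283/1702 ≈ 0.166275

0.1663


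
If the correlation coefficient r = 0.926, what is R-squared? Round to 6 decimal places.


R^2 = r^2 = (0.926)^2 = 0.857476

0.857476


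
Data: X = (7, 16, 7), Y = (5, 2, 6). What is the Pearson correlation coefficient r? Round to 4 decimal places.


r = sum((xi-xbar)(yi-ybar)) / sqrt(sum((xi-xbar)^2) * sum((yi-ybar)^2))
n = 3, xbar = 30/3 = 10, ybar = 13/3 ≈ 4.333333
Sxy = sum((xi-xbar)(yi-ybar)) = -21
Sxx = sum((xi-xbar)^2) = 54
Syy = sum((yi-ybar)^2) = 26/3 ≈ 8.666667
sqrt(Sxx*Syy) ≈ 21.633308
r = Sxy / sqrt(Sxx*Syy) = -21 / 21.633308 ≈ -0.970725

-0.9707


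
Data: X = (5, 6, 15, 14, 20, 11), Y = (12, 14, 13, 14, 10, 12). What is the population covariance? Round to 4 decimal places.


Cov = (1/n)*sum((xi-xbar)(yi-ybar))
n = 6, xbar = 71/6 ≈ 11.833333, ybar = 75/6 = 12.5
sum((xi-xbar)(yi-ybar)) = -20.5
Cov = -20.5 / 6 = -41/12 ≈ -3.416667

-3.4167


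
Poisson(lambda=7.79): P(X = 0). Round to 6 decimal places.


P = e^(-lam) * lam^k / k!
e^(-7.79) ≈ 0.0004138529
lam^k = 7.79^0 = 1
k! = 0! = 1
P = 0.0004138529 * 1 / 1 ≈ 0.000414

0.000414


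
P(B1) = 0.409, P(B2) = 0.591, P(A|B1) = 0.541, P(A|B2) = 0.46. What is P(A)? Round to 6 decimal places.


P(A) = P(A|B1)*P(B1) + P(A|B2)*P(B2)
P(A|B1)*P(B1) = 0.541 * 0.409 = 0.221269
P(A|B2)*P(B2) = 0.46 * 0.591 = 0.27186
P(A) = 0.221269 + 0.27186 = 0.493129

0.493129


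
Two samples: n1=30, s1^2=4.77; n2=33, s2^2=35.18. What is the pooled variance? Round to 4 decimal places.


sp^2 = ((n1-1)*s1^2 + (n2-1)*s2^2)/(n1+n2-2)
(n1-1)*s1^2 = 29 * 4.77 = 138.33
(n2-1)*s2^2 = 32 * 35.18 = 1125.76
numerator = 138.33 + 1125.76 = 1264.09
n1+n2-2 = 61
sp^2 = 1264.09 / 61 = 126409/6100 ≈ 20.722787

20.7228


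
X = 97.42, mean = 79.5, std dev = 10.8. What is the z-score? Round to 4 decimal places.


z = (X - mu) / sigma
X - mu = 97.42 - 79.5 = 17.92
z = 17.92 / 10.8 = 224/135 ≈ 1.659259

1.6593


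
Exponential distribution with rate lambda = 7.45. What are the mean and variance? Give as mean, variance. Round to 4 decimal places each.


mean = 1/lam, var = 1/lam^2
mean = 1 / 7.45 = 20/149 ≈ 0.134228
lam^2 = 7.45^2 = 55.5025
var = 1 / 55.5025 ≈ 0.018017

0.1342, 0.0180


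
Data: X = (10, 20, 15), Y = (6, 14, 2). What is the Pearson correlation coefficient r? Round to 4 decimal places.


r = sum((xi-xbar)(yi-ybar)) / sqrt(sum((xi-xbar)^2) * sum((yi-ybar)^2))
n = 3, xbar = 45/3 = 15, ybar = 22/3 ≈ 7.333333
Sxy = sum((xi-xbar)(yi-ybar)) = 40
Sxx = sum((xi-xbar)^2) = 50
Syy = sum((yi-ybar)^2) = 224/3 ≈ 74.666667
sqrt(Sxx*Syy) ≈ 61.101009
r = Sxy / sqrt(Sxx*Syy) = 40 / 61.101009 ≈ 0.654654

0.6547


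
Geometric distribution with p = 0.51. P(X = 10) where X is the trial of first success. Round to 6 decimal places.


P = (1-p)^(k-1) * p
(1-p)^(k-1) = 0.49^9 ≈ 0.001628414
P = 0.001628414 * 0.51 ≈ 0.0008304909

0.000830


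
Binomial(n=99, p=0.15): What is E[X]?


E[X] = n*p = 99 * 0.15 = 14.85

14.85


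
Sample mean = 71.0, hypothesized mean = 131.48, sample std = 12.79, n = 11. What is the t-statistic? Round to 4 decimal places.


t = (xbar - mu0) / (s/sqrt(n))
xbar - mu0 = 71.0 - 131.48 = -60.48
sqrt(11) ≈ 3.31662479
s/sqrt(n) = 12.79 / 3.31662479 ≈ 3.85633010
t = -60.48 / 3.85633010 ≈ -15.683305

-15.6833


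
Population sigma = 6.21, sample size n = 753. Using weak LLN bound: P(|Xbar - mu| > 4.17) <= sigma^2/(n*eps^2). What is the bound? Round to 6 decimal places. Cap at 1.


bound = min(1, sigma^2/(n*eps^2))
sigma^2 = 6.21^2 = 38.5641
n*eps^2 = 753 * 4.17^2 = 753 * 17.3889 = 13093.8417
sigma^2/(n*eps^2) = 38.5641 / 13093.8417 ≈ 0.00294521

0.002945


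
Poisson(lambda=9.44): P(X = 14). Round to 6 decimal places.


P = e^(-lam) * lam^k / k!
e^(-9.44) ≈ 0.00007948041
lam^k = 9.44^14 ≈ 44628050944865.821090
k! = 14! = 87178291200
P = 0.00007948041 * 44628050944865.821090 / 87178291200 ≈ 0.040687

0.040687


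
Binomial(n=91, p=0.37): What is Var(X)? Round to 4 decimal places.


Var = n*p*(1-p) = 91 * 0.37 * 0.63 = 21.2121

21.2121


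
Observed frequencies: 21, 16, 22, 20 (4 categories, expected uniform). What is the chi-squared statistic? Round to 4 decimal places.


chi2 = sum((O-E)^2/E), E = total/4
total = 79, E = 79/4 = 19.75
(21 - 19.75)^2 / 19.75 = 1.5625 / 19.75 = 25/316 ≈ 0.079114
(16 - 19.75)^2 / 19.75 = 14.0625 / 19.75 = 225/316 ≈ 0.712025
(22 - 19.75)^2 / 19.75 = 5.0625 / 19.75 = 81/316 ≈ 0.256329
(20 - 19.75)^2 / 19.75 = 0.0625 / 19.75 = 1/316 ≈ 0.003165
chi2 = 83/79 ≈ 1.050633

1.0506


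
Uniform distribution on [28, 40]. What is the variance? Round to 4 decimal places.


Var = (b-a)^2 / 12
(b-a)^2 = (40 - 28)^2 = 144
Var = 144/12 = 12

12.0000


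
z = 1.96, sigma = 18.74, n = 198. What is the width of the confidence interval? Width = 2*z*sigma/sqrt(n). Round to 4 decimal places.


width = 2*z*sigma/sqrt(n)
2*z*sigma = 2 * 1.96 * 18.74 = 73.4608
sqrt(198) ≈ 14.071247
width = 73.4608 / 14.071247 ≈ 5.220632

5.2206


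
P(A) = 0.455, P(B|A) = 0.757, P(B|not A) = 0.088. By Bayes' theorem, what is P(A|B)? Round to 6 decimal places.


P(A|B) = P(B|A)*P(A) / P(B), P(B) = P(B|A)*P(A) + P(B|not A)*P(not A)
P(B|A)*P(A) = 0.757 * 0.455 = 0.344435
P(B|not A)*P(not A) = 0.088 * 0.545 = 0.04796
P(B) = 0.344435 + 0.04796 = 0.392395
P(A|B) = 0.344435 / 0.392395 ≈ 0.87777622

0.877776


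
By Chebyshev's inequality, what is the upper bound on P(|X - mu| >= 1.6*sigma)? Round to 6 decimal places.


P <= 1/k^2
k^2 = 1.6^2 = 2.56
1/k^2 = 1 / 2.56 = 0.390625

0.390625


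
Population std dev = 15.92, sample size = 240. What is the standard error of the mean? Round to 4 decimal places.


SE = sigma / sqrt(n)
sqrt(240) ≈ 15.491933
SE = 15.92 / 15.491933 ≈ 1.027632

1.0276


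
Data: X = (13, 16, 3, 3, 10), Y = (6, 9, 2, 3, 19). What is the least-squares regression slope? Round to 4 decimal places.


b = sum((xi-xbar)(yi-ybar)) / sum((xi-xbar)^2)
n = 5, xbar = 45/5 = 9, ybar = 39/5 = 7.8
Sxy = sum((xi-xbar)(yi-ybar)) = 76
Sxx = sum((xi-xbar)^2) = 138
b = Sxy / Sxx = 38/69 ≈ 0.550725

0.5507


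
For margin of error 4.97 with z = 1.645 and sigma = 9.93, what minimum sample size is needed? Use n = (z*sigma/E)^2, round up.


z*sigma/E = 1.645 * 9.93 / 4.97 ≈ 3.286690
(z*sigma/E)^2 ≈ 10.802332
round up: n = 11

11


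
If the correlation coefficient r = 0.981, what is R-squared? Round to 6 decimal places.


R^2 = r^2 = (0.981)^2 = 0.962361

0.962361


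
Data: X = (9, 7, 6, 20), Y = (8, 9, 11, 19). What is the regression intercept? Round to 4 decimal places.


a = ybar - b*xbar, where b = sum((xi-xbar)(yi-ybar)) / sum((xi-xbar)^2)
n = 4, xbar = 42/4 = 10.5, ybar = 47/4 = 11.75
Sxy = sum((xi-xbar)(yi-ybar)) = 87.5
Sxx = sum((xi-xbar)^2) = 125
b = Sxy / Sxx = 0.7
a = 11.75 - 0.7 * 10.5 = 4.4

4.4000


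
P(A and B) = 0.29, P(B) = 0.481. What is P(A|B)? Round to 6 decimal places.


P(A|B) = P(A and B) / P(B) = 0.29 / 0.481 = 290/481 ≈ 0.60291060

0.602911


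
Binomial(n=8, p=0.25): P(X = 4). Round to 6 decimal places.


P = C(n,k) * p^k * (1-p)^(n-k)
C(8,4) = 70
p^k = 0.25^4 = 0.00390625
(1-p)^(n-k) = 0.75^4 = 81/256 ≈ 0.3164063
P = 70 * 0.00390625 * 0.3164063 ≈ 0.086517

0.086517


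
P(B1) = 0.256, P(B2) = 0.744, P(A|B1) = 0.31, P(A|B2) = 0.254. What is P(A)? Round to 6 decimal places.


P(A) = P(A|B1)*P(B1) + P(A|B2)*P(B2)
P(A|B1)*P(B1) = 0.31 * 0.256 = 0.07936
P(A|B2)*P(B2) = 0.254 * 0.744 = 0.188976
P(A) = 0.07936 + 0.188976 = 0.268336

0.268336


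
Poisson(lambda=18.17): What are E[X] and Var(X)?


E[X] = Var(X) = lambda = 18.17

18.17, 18.17


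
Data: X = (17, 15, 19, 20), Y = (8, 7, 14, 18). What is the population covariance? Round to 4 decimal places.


Cov = (1/n)*sum((xi-xbar)(yi-ybar))
n = 4, xbar = 71/4 = 17.75, ybar = 47/4 = 11.75
sum((xi-xbar)(yi-ybar)) = 32.75
Cov = 32.75 / 4 = 8.1875

8.1875


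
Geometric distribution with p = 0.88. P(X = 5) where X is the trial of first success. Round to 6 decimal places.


P = (1-p)^(k-1) * p
(1-p)^(k-1) = 0.12^4 = 0.00020736
P = 0.00020736 * 0.88 = 0.0001824768

0.000182


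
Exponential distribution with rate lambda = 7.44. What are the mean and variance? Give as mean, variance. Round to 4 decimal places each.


mean = 1/lam, var = 1/lam^2
mean = 1 / 7.44 = 25/186 ≈ 0.134409
lam^2 = 7.44^2 = 55.3536
var = 1 / 55.3536 ≈ 0.018066

0.1344, 0.0181


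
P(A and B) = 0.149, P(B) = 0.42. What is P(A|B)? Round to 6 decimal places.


P(A|B) = P(A and B) / P(B) = 0.149 / 0.42 = 149/420 ≈ 0.35476190

0.354762


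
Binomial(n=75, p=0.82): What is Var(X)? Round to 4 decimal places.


Var = n*p*(1-p) = 75 * 0.82 * 0.18 = 11.07

11.0700


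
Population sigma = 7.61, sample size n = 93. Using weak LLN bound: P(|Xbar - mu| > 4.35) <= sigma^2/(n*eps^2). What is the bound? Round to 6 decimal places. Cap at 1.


bound = min(1, sigma^2/(n*eps^2))
sigma^2 = 7.61^2 = 57.9121
n*eps^2 = 93 * 4.35^2 = 93 * 18.9225 = 1759.7925
sigma^2/(n*eps^2) = 57.9121 / 1759.7925 ≈ 0.03290848

0.032908


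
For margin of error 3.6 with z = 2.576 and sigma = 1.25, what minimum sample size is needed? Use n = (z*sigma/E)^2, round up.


z*sigma/E = 2.576 * 1.25 / 3.6 = 161/180 ≈ 0.894444
(z*sigma/E)^2 ≈ 0.800031
round up: n = 1

1


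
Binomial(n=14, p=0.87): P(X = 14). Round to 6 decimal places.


P = C(n,k) * p^k * (1-p)^(n-k)
C(14,14) = 1
p^k = 0.87^14 ≈ 0.1423212
(1-p)^(n-k) = 0.13^0 = 1
P = 1 * 0.1423212 * 1 ≈ 0.142321

0.142321


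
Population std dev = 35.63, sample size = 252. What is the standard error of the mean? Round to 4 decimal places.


SE = sigma / sqrt(n)
sqrt(252) ≈ 15.874508
SE = 35.63 / 15.874508 ≈ 2.244479

2.2445


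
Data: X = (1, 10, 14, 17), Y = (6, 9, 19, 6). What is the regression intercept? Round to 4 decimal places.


a = ybar - b*xbar, where b = sum((xi-xbar)(yi-ybar)) / sum((xi-xbar)^2)
n = 4, xbar = 42/4 = 10.5, ybar = 40/4 = 10
Sxy = sum((xi-xbar)(yi-ybar)) = 44
Sxx = sum((xi-xbar)^2) = 145
b = Sxy / Sxx = 44/145 ≈ 0.303448
a = 10 - 0.303448 * 10.5 = 988/145 ≈ 6.813793

6.8138


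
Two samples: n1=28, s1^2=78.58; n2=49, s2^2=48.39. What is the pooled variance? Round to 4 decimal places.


sp^2 = ((n1-1)*s1^2 + (n2-1)*s2^2)/(n1+n2-2)
(n1-1)*s1^2 = 27 * 78.58 = 2121.66
(n2-1)*s2^2 = 48 * 48.39 = 2322.72
numerator = 2121.66 + 2322.72 = 4444.38
n1+n2-2 = 75
sp^2 = 4444.38 / 75 = 59.2584

59.2584


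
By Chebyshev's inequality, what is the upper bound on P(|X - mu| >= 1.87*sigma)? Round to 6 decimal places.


P <= 1/k^2
k^2 = 1.87^2 = 3.4969
1/k^2 = 1 / 3.4969 ≈ 0.28596757

0.285968


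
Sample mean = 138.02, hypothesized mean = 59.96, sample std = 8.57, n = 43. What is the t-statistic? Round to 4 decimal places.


t = (xbar - mu0) / (s/sqrt(n))
xbar - mu0 = 138.02 - 59.96 = 78.06
sqrt(43) ≈ 6.55743852
s/sqrt(n) = 8.57 / 6.55743852 ≈ 1.30691275
t = 78.06 / 1.30691275 ≈ 59.728547

59.7285


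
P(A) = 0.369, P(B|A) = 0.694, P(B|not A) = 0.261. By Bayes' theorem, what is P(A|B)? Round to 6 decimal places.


P(A|B) = P(B|A)*P(A) / P(B), P(B) = P(B|A)*P(A) + P(B|not A)*P(not A)
P(B|A)*P(A) = 0.694 * 0.369 = 0.256086
P(B|not A)*P(not A) = 0.261 * 0.631 = 0.164691
P(B) = 0.256086 + 0.164691 = 0.420777
P(A|B) = 0.256086 / 0.420777 ≈ 0.60860266

0.608603


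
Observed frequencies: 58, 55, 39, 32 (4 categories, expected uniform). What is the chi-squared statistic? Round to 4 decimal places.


chi2 = sum((O-E)^2/E), E = total/4
total = 184, E = 184/4 = 46
(58 - 46)^2 / 46 = 144 / 46 = 72/23 ≈ 3.130435
(55 - 46)^2 / 46 = 81 / 46 = 81/46 ≈ 1.760870
(39 - 46)^2 / 46 = 49 / 46 = 49/46 ≈ 1.065217
(32 - 46)^2 / 46 = 196 / 46 = 98/23 ≈ 4.260870
chi2 = 235/23 ≈ 10.217391

10.2174


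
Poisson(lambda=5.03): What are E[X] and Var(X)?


E[X] = Var(X) = lambda = 5.03

5.03, 5.03


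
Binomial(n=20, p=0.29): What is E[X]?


E[X] = n*p = 20 * 0.29 = 5.8

5.8


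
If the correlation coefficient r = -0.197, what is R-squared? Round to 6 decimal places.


R^2 = r^2 = (-0.197)^2 = 0.038809

0.038809


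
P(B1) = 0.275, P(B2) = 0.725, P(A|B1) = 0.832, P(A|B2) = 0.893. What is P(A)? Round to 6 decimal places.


P(A) = P(A|B1)*P(B1) + P(A|B2)*P(B2)
P(A|B1)*P(B1) = 0.832 * 0.275 = 0.2288
P(A|B2)*P(B2) = 0.893 * 0.725 = 0.647425
P(A) = 0.2288 + 0.647425 = 0.876225

0.876225


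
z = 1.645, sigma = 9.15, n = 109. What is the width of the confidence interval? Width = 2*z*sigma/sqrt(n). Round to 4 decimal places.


width = 2*z*sigma/sqrt(n)
2*z*sigma = 2 * 1.645 * 9.15 = 30.1035
sqrt(109) ≈ 10.440307
width = 30.1035 / 10.440307 ≈ 2.883392

2.8834


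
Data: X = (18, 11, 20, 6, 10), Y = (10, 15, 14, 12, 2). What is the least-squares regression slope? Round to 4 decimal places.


b = sum((xi-xbar)(yi-ybar)) / sum((xi-xbar)^2)
n = 5, xbar = 65/5 = 13, ybar = 53/5 = 10.6
Sxy = sum((xi-xbar)(yi-ybar)) = 28
Sxx = sum((xi-xbar)^2) = 136
b = Sxy / Sxx = 7/34 ≈ 0.205882

0.2059


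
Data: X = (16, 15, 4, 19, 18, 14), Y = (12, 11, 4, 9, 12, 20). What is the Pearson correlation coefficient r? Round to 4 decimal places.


r = sum((xi-xbar)(yi-ybar)) / sqrt(sum((xi-xbar)^2) * sum((yi-ybar)^2))
n = 6, xbar = 86/6 = 43/3 ≈ 14.333333, ybar = 68/6 = 34/3 ≈ 11.333333
Sxy = sum((xi-xbar)(yi-ybar)) = 196/3 ≈ 65.333333
Sxx = sum((xi-xbar)^2) = 436/3 ≈ 145.333333
Syy = sum((yi-ybar)^2) = 406/3 ≈ 135.333333
sqrt(Sxx*Syy) ≈ 140.244231
r = Sxy / sqrt(Sxx*Syy) = 65.333333 / 140.244231 ≈ 0.465854

0.4659


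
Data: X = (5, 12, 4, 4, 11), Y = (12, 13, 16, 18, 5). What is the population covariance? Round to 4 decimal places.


Cov = (1/n)*sum((xi-xbar)(yi-ybar))
n = 5, xbar = 36/5 = 7.2, ybar = 64/5 = 12.8
sum((xi-xbar)(yi-ybar)) = -53.8
Cov = -53.8 / 5 = -10.76

-10.7600


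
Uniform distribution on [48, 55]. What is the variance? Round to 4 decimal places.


Var = (b-a)^2 / 12
(b-a)^2 = (55 - 48)^2 = 49
Var = 49/12 ≈ 4.083333

4.0833


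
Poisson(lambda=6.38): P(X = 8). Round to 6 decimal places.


P = e^(-lam) * lam^k / k!
e^(-6.38) ≈ 0.001695123
lam^k = 6.38^8 ≈ 2745145.889449
k! = 8! = 40320
P = 0.001695123 * 2745145.889449 / 40320 ≈ 0.115411

0.115411


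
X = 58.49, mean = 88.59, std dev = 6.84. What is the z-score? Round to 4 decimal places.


z = (X - mu) / sigma
X - mu = 58.49 - 88.59 = -30.1
z = -30.1 / 6.84 = -1505/342 ≈ -4.400585

-4.4006


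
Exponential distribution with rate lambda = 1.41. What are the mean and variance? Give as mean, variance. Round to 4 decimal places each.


mean = 1/lam, var = 1/lam^2
mean = 1 / 1.41 = 100/141 ≈ 0.709220
lam^2 = 1.41^2 = 1.9881
var = 1 / 1.9881 ≈ 0.502993

0.7092, 0.5030


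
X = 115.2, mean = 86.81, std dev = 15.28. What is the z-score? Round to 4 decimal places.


z = (X - mu) / sigma
X - mu = 115.2 - 86.81 = 28.39
z = 28.39 / 15.28 = 2839/1528 ≈ 1.857984

1.8580


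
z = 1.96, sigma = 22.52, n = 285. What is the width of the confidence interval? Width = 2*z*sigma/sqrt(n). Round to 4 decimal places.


width = 2*z*sigma/sqrt(n)
2*z*sigma = 2 * 1.96 * 22.52 = 88.2784
sqrt(285) ≈ 16.881943
width = 88.2784 / 16.881943 ≈ 5.229161

5.2292


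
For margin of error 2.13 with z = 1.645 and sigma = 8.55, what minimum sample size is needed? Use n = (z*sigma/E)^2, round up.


z*sigma/E = 1.645 * 8.55 / 2.13 = 18753/2840 ≈ 6.603169
(z*sigma/E)^2 ≈ 43.601841
round up: n = 44

44


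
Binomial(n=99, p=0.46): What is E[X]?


E[X] = n*p = 99 * 0.46 = 45.54

45.54


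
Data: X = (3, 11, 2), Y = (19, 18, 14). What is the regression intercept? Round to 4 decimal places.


a = ybar - b*xbar, where b = sum((xi-xbar)(yi-ybar)) / sum((xi-xbar)^2)
n = 3, xbar = 16/3 ≈ 5.333333, ybar = 51/3 = 17
Sxy = sum((xi-xbar)(yi-ybar)) = 11
Sxx = sum((xi-xbar)^2) = 146/3 ≈ 48.666667
b = Sxy / Sxx = 33/146 ≈ 0.226027
a = 17 - 0.226027 * 5.333333 = 1153/73 ≈ 15.794521

15.7945


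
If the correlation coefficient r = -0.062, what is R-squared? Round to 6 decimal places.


R^2 = r^2 = (-0.062)^2 = 0.003844

0.003844


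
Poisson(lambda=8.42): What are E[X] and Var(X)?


E[X] = Var(X) = lambda = 8.42

8.42, 8.42


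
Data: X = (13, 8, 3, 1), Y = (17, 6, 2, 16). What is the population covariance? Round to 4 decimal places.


Cov = (1/n)*sum((xi-xbar)(yi-ybar))
n = 4, xbar = 25/4 = 6.25, ybar = 41/4 = 10.25
sum((xi-xbar)(yi-ybar)) = 34.75
Cov = 34.75 / 4 = 8.6875

8.6875


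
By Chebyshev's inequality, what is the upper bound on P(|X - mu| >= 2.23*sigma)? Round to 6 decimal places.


P <= 1/k^2
k^2 = 2.23^2 = 4.9729
1/k^2 = 1 / 4.9729 ≈ 0.20108991

0.201090


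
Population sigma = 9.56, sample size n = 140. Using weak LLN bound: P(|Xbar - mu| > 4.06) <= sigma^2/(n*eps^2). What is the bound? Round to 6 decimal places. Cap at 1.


bound = min(1, sigma^2/(n*eps^2))
sigma^2 = 9.56^2 = 91.3936
n*eps^2 = 140 * 4.06^2 = 140 * 16.4836 = 2307.704
sigma^2/(n*eps^2) = 91.3936 / 2307.704 ≈ 0.03960369

0.039604


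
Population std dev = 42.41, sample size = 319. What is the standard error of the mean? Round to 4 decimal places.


SE = sigma / sqrt(n)
sqrt(319) ≈ 17.860571
SE = 42.41 / 17.860571 ≈ 2.374504

2.3745


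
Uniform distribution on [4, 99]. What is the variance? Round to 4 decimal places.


Var = (b-a)^2 / 12
(b-a)^2 = (99 - 4)^2 = 9025
Var = 9025/12 ≈ 752.083333

752.0833


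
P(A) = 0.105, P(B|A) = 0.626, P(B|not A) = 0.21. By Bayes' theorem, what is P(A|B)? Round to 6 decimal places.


P(A|B) = P(B|A)*P(A) / P(B), P(B) = P(B|A)*P(A) + P(B|not A)*P(not A)
P(B|A)*P(A) = 0.626 * 0.105 = 0.06573
P(B|not A)*P(not A) = 0.21 * 0.895 = 0.18795
P(B) = 0.06573 + 0.18795 = 0.25368
P(A|B) = 0.06573 / 0.25368 = 313/1208 ≈ 0.25910596

0.259106
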